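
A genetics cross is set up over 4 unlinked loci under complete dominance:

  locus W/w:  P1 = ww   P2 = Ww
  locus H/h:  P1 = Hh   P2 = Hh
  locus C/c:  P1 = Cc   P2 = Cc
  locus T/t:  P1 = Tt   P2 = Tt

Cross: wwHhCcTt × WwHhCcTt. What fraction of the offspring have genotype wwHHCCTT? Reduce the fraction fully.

P(wwHHCCTT) = 1/128

wwHhCcTt gametes: wHCT×2, wHCt×2, wHcT×2, wHct×2, whCT×2, whCt×2, whcT×2, whct×2
WwHhCcTt gametes: WHCT×1, WHCt×1, WHcT×1, WHct×1, WhCT×1, WhCt×1, WhcT×1, Whct×1, wHCT×1, wHCt×1, wHcT×1, wHct×1, whCT×1, whCt×1, whcT×1, whct×1
wwHhCcTt×WwHhCcTt grid (16·16=256): WwHHCCTT=2 WwHHCCTt=4 WwHHCCtt=2 WwHHCcTT=4 WwHHCcTt=8 WwHHCctt=4 WwHHccTT=2 WwHHccTt=4 WwHHcctt=2 WwHhCCTT=4 WwHhCCTt=8 WwHhCCtt=4 WwHhCcTT=8 WwHhCcTt=16 WwHhCctt=8 WwHhccTT=4 WwHhccTt=8 WwHhcctt=4 WwhhCCTT=2 WwhhCCTt=4 WwhhCCtt=2 WwhhCcTT=4 WwhhCcTt=8 WwhhCctt=4 WwhhccTT=2 WwhhccTt=4 Wwhhcctt=2 wwHHCCTT=2 wwHHCCTt=4 wwHHCCtt=2 wwHHCcTT=4 wwHHCcTt=8 wwHHCctt=4 wwHHccTT=2 wwHHccTt=4 wwHHcctt=2 wwHhCCTT=4 wwHhCCTt=8 wwHhCCtt=4 wwHhCcTT=8 wwHhCcTt=16 wwHhCctt=8 wwHhccTT=4 wwHhccTt=8 wwHhcctt=4 wwhhCCTT=2 wwhhCCTt=4 wwhhCCtt=2 wwhhCcTT=4 wwhhCcTt=8 wwhhCctt=4 wwhhccTT=2 wwhhccTt=4 wwhhcctt=2
wwHHCCTT hits 2/256; gcd=2; 2÷2/256÷2 = 1/128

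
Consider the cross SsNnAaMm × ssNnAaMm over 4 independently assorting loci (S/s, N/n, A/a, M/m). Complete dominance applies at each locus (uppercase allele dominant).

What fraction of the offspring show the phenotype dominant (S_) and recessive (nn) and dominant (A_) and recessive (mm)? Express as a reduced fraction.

SsNnAaMm gametes: SNAM×1, SNAm×1, SNaM×1, SNam×1, SnAM×1, SnAm×1, SnaM×1, Snam×1, sNAM×1, sNAm×1, sNaM×1, sNam×1, snAM×1, snAm×1, snaM×1, snam×1
ssNnAaMm gametes: sNAM×2, sNAm×2, sNaM×2, sNam×2, snAM×2, snAm×2, snaM×2, snam×2
SsNnAaMm×ssNnAaMm grid (16·16=256): SsNNAAMM=2 SsNNAAMm=4 SsNNAAmm=2 SsNNAaMM=4 SsNNAaMm=8 SsNNAamm=4 SsNNaaMM=2 SsNNaaMm=4 SsNNaamm=2 SsNnAAMM=4 SsNnAAMm=8 SsNnAAmm=4 SsNnAaMM=8 SsNnAaMm=16 SsNnAamm=8 SsNnaaMM=4 SsNnaaMm=8 SsNnaamm=4 SsnnAAMM=2 SsnnAAMm=4 SsnnAAmm=2 SsnnAaMM=4 SsnnAaMm=8 SsnnAamm=4 SsnnaaMM=2 SsnnaaMm=4 Ssnnaamm=2 ssNNAAMM=2 ssNNAAMm=4 ssNNAAmm=2 ssNNAaMM=4 ssNNAaMm=8 ssNNAamm=4 ssNNaaMM=2 ssNNaaMm=4 ssNNaamm=2 ssNnAAMM=4 ssNnAAMm=8 ssNnAAmm=4 ssNnAaMM=8 ssNnAaMm=16 ssNnAamm=8 ssNnaaMM=4 ssNnaaMm=8 ssNnaamm=4 ssnnAAMM=2 ssnnAAMm=4 ssnnAAmm=2 ssnnAaMM=4 ssnnAaMm=8 ssnnAamm=4 ssnnaaMM=2 ssnnaaMm=4 ssnnaamm=2
S_ nn A_ mm hits 6/256; gcd=2; 6÷2/256÷2 = 3/128

P(S_ nn A_ mm) = 3/128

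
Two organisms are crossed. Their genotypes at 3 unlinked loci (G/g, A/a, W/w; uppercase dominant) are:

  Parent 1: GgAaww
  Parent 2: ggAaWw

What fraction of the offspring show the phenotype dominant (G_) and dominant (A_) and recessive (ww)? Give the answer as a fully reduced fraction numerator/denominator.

GgAaww gametes: GAw×2, Gaw×2, gAw×2, gaw×2
ggAaWw gametes: gAW×2, gAw×2, gaW×2, gaw×2
GgAaww×ggAaWw grid (8·8=64): GgAAWw=4 GgAAww=4 GgAaWw=8 GgAaww=8 GgaaWw=4 Ggaaww=4 ggAAWw=4 ggAAww=4 ggAaWw=8 ggAaww=8 ggaaWw=4 ggaaww=4
G_ A_ ww hits 12/64; gcd=4; 12÷4/64÷4 = 3/16

P(G_ A_ ww) = 3/16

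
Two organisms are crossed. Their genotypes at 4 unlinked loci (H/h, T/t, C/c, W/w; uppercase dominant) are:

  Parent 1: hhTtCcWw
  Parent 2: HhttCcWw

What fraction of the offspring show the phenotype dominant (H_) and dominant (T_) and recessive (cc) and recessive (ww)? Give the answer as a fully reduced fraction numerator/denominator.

hhTtCcWw gametes: hTCW×2, hTCw×2, hTcW×2, hTcw×2, htCW×2, htCw×2, htcW×2, htcw×2
HhttCcWw gametes: HtCW×2, HtCw×2, HtcW×2, Htcw×2, htCW×2, htCw×2, htcW×2, htcw×2
hhTtCcWw×HhttCcWw grid (16·16=256): HhTtCCWW=4 HhTtCCWw=8 HhTtCCww=4 HhTtCcWW=8 HhTtCcWw=16 HhTtCcww=8 HhTtccWW=4 HhTtccWw=8 HhTtccww=4 HhttCCWW=4 HhttCCWw=8 HhttCCww=4 HhttCcWW=8 HhttCcWw=16 HhttCcww=8 HhttccWW=4 HhttccWw=8 Hhttccww=4 hhTtCCWW=4 hhTtCCWw=8 hhTtCCww=4 hhTtCcWW=8 hhTtCcWw=16 hhTtCcww=8 hhTtccWW=4 hhTtccWw=8 hhTtccww=4 hhttCCWW=4 hhttCCWw=8 hhttCCww=4 hhttCcWW=8 hhttCcWw=16 hhttCcww=8 hhttccWW=4 hhttccWw=8 hhttccww=4
H_ T_ cc ww hits 4/256; gcd=4; 4÷4/256÷4 = 1/64

P(H_ T_ cc ww) = 1/64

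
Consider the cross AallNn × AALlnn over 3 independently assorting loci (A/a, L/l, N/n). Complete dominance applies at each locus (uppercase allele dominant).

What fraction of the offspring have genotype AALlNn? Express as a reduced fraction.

AallNn gametes: AlN×2, Aln×2, alN×2, aln×2
AALlnn gametes: ALn×4, Aln×4
AallNn×AALlnn grid (8·8=64): AALlNn=8 AALlnn=8 AAllNn=8 AAllnn=8 AaLlNn=8 AaLlnn=8 AallNn=8 Aallnn=8
AALlNn hits 8/64; gcd=8; 8÷8/64÷8 = 1/8

P(AALlNn) = 1/8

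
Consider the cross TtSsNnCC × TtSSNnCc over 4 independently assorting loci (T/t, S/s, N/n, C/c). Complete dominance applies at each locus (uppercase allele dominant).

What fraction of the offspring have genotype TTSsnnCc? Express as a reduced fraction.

P(TTSsnnCc) = 1/64

TtSsNnCC gametes: TSNC×2, TSnC×2, TsNC×2, TsnC×2, tSNC×2, tSnC×2, tsNC×2, tsnC×2
TtSSNnCc gametes: TSNC×2, TSNc×2, TSnC×2, TSnc×2, tSNC×2, tSNc×2, tSnC×2, tSnc×2
TtSsNnCC×TtSSNnCc grid (16·16=256): TTSSNNCC=4 TTSSNNCc=4 TTSSNnCC=8 TTSSNnCc=8 TTSSnnCC=4 TTSSnnCc=4 TTSsNNCC=4 TTSsNNCc=4 TTSsNnCC=8 TTSsNnCc=8 TTSsnnCC=4 TTSsnnCc=4 TtSSNNCC=8 TtSSNNCc=8 TtSSNnCC=16 TtSSNnCc=16 TtSSnnCC=8 TtSSnnCc=8 TtSsNNCC=8 TtSsNNCc=8 TtSsNnCC=16 TtSsNnCc=16 TtSsnnCC=8 TtSsnnCc=8 ttSSNNCC=4 ttSSNNCc=4 ttSSNnCC=8 ttSSNnCc=8 ttSSnnCC=4 ttSSnnCc=4 ttSsNNCC=4 ttSsNNCc=4 ttSsNnCC=8 ttSsNnCc=8 ttSsnnCC=4 ttSsnnCc=4
TTSsnnCc hits 4/256; gcd=4; 4÷4/256÷4 = 1/64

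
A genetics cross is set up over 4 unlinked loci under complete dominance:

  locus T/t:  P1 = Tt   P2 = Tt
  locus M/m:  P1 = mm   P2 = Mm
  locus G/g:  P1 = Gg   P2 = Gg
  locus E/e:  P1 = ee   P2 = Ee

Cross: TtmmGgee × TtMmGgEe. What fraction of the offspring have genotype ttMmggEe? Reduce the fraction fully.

P(ttMmggEe) = 1/64

TtmmGgee gametes: TmGe×4, Tmge×4, tmGe×4, tmge×4
TtMmGgEe gametes: TMGE×1, TMGe×1, TMgE×1, TMge×1, TmGE×1, TmGe×1, TmgE×1, Tmge×1, tMGE×1, tMGe×1, tMgE×1, tMge×1, tmGE×1, tmGe×1, tmgE×1, tmge×1
TtmmGgee×TtMmGgEe grid (16·16=256): TTMmGGEe=4 TTMmGGee=4 TTMmGgEe=8 TTMmGgee=8 TTMmggEe=4 TTMmggee=4 TTmmGGEe=4 TTmmGGee=4 TTmmGgEe=8 TTmmGgee=8 TTmmggEe=4 TTmmggee=4 TtMmGGEe=8 TtMmGGee=8 TtMmGgEe=16 TtMmGgee=16 TtMmggEe=8 TtMmggee=8 TtmmGGEe=8 TtmmGGee=8 TtmmGgEe=16 TtmmGgee=16 TtmmggEe=8 Ttmmggee=8 ttMmGGEe=4 ttMmGGee=4 ttMmGgEe=8 ttMmGgee=8 ttMmggEe=4 ttMmggee=4 ttmmGGEe=4 ttmmGGee=4 ttmmGgEe=8 ttmmGgee=8 ttmmggEe=4 ttmmggee=4
ttMmggEe hits 4/256; gcd=4; 4÷4/256÷4 = 1/64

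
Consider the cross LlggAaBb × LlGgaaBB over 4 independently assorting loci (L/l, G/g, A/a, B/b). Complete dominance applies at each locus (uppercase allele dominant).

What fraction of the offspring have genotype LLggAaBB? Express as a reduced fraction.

LlggAaBb gametes: LgAB×2, LgAb×2, LgaB×2, Lgab×2, lgAB×2, lgAb×2, lgaB×2, lgab×2
LlGgaaBB gametes: LGaB×4, LgaB×4, lGaB×4, lgaB×4
LlggAaBb×LlGgaaBB grid (16·16=256): LLGgAaBB=8 LLGgAaBb=8 LLGgaaBB=8 LLGgaaBb=8 LLggAaBB=8 LLggAaBb=8 LLggaaBB=8 LLggaaBb=8 LlGgAaBB=16 LlGgAaBb=16 LlGgaaBB=16 LlGgaaBb=16 LlggAaBB=16 LlggAaBb=16 LlggaaBB=16 LlggaaBb=16 llGgAaBB=8 llGgAaBb=8 llGgaaBB=8 llGgaaBb=8 llggAaBB=8 llggAaBb=8 llggaaBB=8 llggaaBb=8
LLggAaBB hits 8/256; gcd=8; 8÷8/256÷8 = 1/32

P(LLggAaBB) = 1/32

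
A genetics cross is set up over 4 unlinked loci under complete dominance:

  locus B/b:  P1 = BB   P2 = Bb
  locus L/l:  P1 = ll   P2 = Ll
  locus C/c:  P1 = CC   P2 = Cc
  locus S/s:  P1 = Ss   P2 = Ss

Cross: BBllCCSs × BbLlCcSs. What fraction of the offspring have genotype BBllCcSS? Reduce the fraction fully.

BBllCCSs gametes: BlCS×8, BlCs×8
BbLlCcSs gametes: BLCS×1, BLCs×1, BLcS×1, BLcs×1, BlCS×1, BlCs×1, BlcS×1, Blcs×1, bLCS×1, bLCs×1, bLcS×1, bLcs×1, blCS×1, blCs×1, blcS×1, blcs×1
BBllCCSs×BbLlCcSs grid (16·16=256): BBLlCCSS=8 BBLlCCSs=16 BBLlCCss=8 BBLlCcSS=8 BBLlCcSs=16 BBLlCcss=8 BBllCCSS=8 BBllCCSs=16 BBllCCss=8 BBllCcSS=8 BBllCcSs=16 BBllCcss=8 BbLlCCSS=8 BbLlCCSs=16 BbLlCCss=8 BbLlCcSS=8 BbLlCcSs=16 BbLlCcss=8 BbllCCSS=8 BbllCCSs=16 BbllCCss=8 BbllCcSS=8 BbllCcSs=16 BbllCcss=8
BBllCcSS hits 8/256; gcd=8; 8÷8/256÷8 = 1/32

P(BBllCcSS) = 1/32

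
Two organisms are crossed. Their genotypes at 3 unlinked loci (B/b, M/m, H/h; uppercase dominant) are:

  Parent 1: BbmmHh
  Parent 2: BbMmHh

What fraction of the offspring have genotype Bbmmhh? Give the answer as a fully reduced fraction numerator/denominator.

BbmmHh gametes: BmH×2, Bmh×2, bmH×2, bmh×2
BbMmHh gametes: BMH×1, BMh×1, BmH×1, Bmh×1, bMH×1, bMh×1, bmH×1, bmh×1
BbmmHh×BbMmHh grid (8·8=64): BBMmHH=2 BBMmHh=4 BBMmhh=2 BBmmHH=2 BBmmHh=4 BBmmhh=2 BbMmHH=4 BbMmHh=8 BbMmhh=4 BbmmHH=4 BbmmHh=8 Bbmmhh=4 bbMmHH=2 bbMmHh=4 bbMmhh=2 bbmmHH=2 bbmmHh=4 bbmmhh=2
Bbmmhh hits 4/64; gcd=4; 4÷4/64÷4 = 1/16

P(Bbmmhh) = 1/16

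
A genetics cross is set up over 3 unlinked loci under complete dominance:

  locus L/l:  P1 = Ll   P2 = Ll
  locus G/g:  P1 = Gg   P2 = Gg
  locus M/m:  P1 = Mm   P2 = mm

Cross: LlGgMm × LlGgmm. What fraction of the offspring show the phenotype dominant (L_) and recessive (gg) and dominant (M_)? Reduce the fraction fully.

P(L_ gg M_) = 3/32

LlGgMm gametes: LGM×1, LGm×1, LgM×1, Lgm×1, lGM×1, lGm×1, lgM×1, lgm×1
LlGgmm gametes: LGm×2, Lgm×2, lGm×2, lgm×2
LlGgMm×LlGgmm grid (8·8=64): LLGGMm=2 LLGGmm=2 LLGgMm=4 LLGgmm=4 LLggMm=2 LLggmm=2 LlGGMm=4 LlGGmm=4 LlGgMm=8 LlGgmm=8 LlggMm=4 Llggmm=4 llGGMm=2 llGGmm=2 llGgMm=4 llGgmm=4 llggMm=2 llggmm=2
L_ gg M_ hits 6/64; gcd=2; 6÷2/64÷2 = 3/32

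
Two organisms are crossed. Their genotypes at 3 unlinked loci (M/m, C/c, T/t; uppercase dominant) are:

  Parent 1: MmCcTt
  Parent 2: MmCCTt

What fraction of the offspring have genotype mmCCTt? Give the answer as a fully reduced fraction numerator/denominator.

MmCcTt gametes: MCT×1, MCt×1, McT×1, Mct×1, mCT×1, mCt×1, mcT×1, mct×1
MmCCTt gametes: MCT×2, MCt×2, mCT×2, mCt×2
MmCcTt×MmCCTt grid (8·8=64): MMCCTT=2 MMCCTt=4 MMCCtt=2 MMCcTT=2 MMCcTt=4 MMCctt=2 MmCCTT=4 MmCCTt=8 MmCCtt=4 MmCcTT=4 MmCcTt=8 MmCctt=4 mmCCTT=2 mmCCTt=4 mmCCtt=2 mmCcTT=2 mmCcTt=4 mmCctt=2
mmCCTt hits 4/64; gcd=4; 4÷4/64÷4 = 1/16

P(mmCCTt) = 1/16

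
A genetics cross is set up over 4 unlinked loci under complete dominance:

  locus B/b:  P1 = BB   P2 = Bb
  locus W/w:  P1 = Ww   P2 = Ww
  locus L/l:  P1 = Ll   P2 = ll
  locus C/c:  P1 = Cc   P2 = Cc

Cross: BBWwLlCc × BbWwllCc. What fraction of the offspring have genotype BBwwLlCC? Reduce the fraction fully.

BBWwLlCc gametes: BWLC×2, BWLc×2, BWlC×2, BWlc×2, BwLC×2, BwLc×2, BwlC×2, Bwlc×2
BbWwllCc gametes: BWlC×2, BWlc×2, BwlC×2, Bwlc×2, bWlC×2, bWlc×2, bwlC×2, bwlc×2
BBWwLlCc×BbWwllCc grid (16·16=256): BBWWLlCC=4 BBWWLlCc=8 BBWWLlcc=4 BBWWllCC=4 BBWWllCc=8 BBWWllcc=4 BBWwLlCC=8 BBWwLlCc=16 BBWwLlcc=8 BBWwllCC=8 BBWwllCc=16 BBWwllcc=8 BBwwLlCC=4 BBwwLlCc=8 BBwwLlcc=4 BBwwllCC=4 BBwwllCc=8 BBwwllcc=4 BbWWLlCC=4 BbWWLlCc=8 BbWWLlcc=4 BbWWllCC=4 BbWWllCc=8 BbWWllcc=4 BbWwLlCC=8 BbWwLlCc=16 BbWwLlcc=8 BbWwllCC=8 BbWwllCc=16 BbWwllcc=8 BbwwLlCC=4 BbwwLlCc=8 BbwwLlcc=4 BbwwllCC=4 BbwwllCc=8 Bbwwllcc=4
BBwwLlCC hits 4/256; gcd=4; 4÷4/256÷4 = 1/64

P(BBwwLlCC) = 1/64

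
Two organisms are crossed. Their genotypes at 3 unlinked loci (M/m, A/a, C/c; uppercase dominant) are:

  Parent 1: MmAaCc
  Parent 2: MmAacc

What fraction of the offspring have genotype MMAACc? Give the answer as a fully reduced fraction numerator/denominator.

MmAaCc gametes: MAC×1, MAc×1, MaC×1, Mac×1, mAC×1, mAc×1, maC×1, mac×1
MmAacc gametes: MAc×2, Mac×2, mAc×2, mac×2
MmAaCc×MmAacc grid (8·8=64): MMAACc=2 MMAAcc=2 MMAaCc=4 MMAacc=4 MMaaCc=2 MMaacc=2 MmAACc=4 MmAAcc=4 MmAaCc=8 MmAacc=8 MmaaCc=4 Mmaacc=4 mmAACc=2 mmAAcc=2 mmAaCc=4 mmAacc=4 mmaaCc=2 mmaacc=2
MMAACc hits 2/64; gcd=2; 2÷2/64÷2 = 1/32

P(MMAACc) = 1/32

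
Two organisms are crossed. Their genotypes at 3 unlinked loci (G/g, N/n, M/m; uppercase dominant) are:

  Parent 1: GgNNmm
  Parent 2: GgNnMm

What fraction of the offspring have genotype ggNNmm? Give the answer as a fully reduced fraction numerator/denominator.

P(ggNNmm) = 1/16

GgNNmm gametes: GNm×4, gNm×4
GgNnMm gametes: GNM×1, GNm×1, GnM×1, Gnm×1, gNM×1, gNm×1, gnM×1, gnm×1
GgNNmm×GgNnMm grid (8·8=64): GGNNMm=4 GGNNmm=4 GGNnMm=4 GGNnmm=4 GgNNMm=8 GgNNmm=8 GgNnMm=8 GgNnmm=8 ggNNMm=4 ggNNmm=4 ggNnMm=4 ggNnmm=4
ggNNmm hits 4/64; gcd=4; 4÷4/64÷4 = 1/16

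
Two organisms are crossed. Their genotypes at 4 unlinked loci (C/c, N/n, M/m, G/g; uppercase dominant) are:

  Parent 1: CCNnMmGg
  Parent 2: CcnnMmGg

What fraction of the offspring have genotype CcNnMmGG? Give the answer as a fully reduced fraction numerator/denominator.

CCNnMmGg gametes: CNMG×2, CNMg×2, CNmG×2, CNmg×2, CnMG×2, CnMg×2, CnmG×2, Cnmg×2
CcnnMmGg gametes: CnMG×2, CnMg×2, CnmG×2, Cnmg×2, cnMG×2, cnMg×2, cnmG×2, cnmg×2
CCNnMmGg×CcnnMmGg grid (16·16=256): CCNnMMGG=4 CCNnMMGg=8 CCNnMMgg=4 CCNnMmGG=8 CCNnMmGg=16 CCNnMmgg=8 CCNnmmGG=4 CCNnmmGg=8 CCNnmmgg=4 CCnnMMGG=4 CCnnMMGg=8 CCnnMMgg=4 CCnnMmGG=8 CCnnMmGg=16 CCnnMmgg=8 CCnnmmGG=4 CCnnmmGg=8 CCnnmmgg=4 CcNnMMGG=4 CcNnMMGg=8 CcNnMMgg=4 CcNnMmGG=8 CcNnMmGg=16 CcNnMmgg=8 CcNnmmGG=4 CcNnmmGg=8 CcNnmmgg=4 CcnnMMGG=4 CcnnMMGg=8 CcnnMMgg=4 CcnnMmGG=8 CcnnMmGg=16 CcnnMmgg=8 CcnnmmGG=4 CcnnmmGg=8 Ccnnmmgg=4
CcNnMmGG hits 8/256; gcd=8; 8÷8/256÷8 = 1/32

P(CcNnMmGG) = 1/32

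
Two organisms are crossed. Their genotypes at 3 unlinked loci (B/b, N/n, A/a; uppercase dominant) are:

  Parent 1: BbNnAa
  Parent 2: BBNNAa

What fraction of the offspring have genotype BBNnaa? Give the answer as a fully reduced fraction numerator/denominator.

P(BBNnaa) = 1/16

BbNnAa gametes: BNA×1, BNa×1, BnA×1, Bna×1, bNA×1, bNa×1, bnA×1, bna×1
BBNNAa gametes: BNA×4, BNa×4
BbNnAa×BBNNAa grid (8·8=64): BBNNAA=4 BBNNAa=8 BBNNaa=4 BBNnAA=4 BBNnAa=8 BBNnaa=4 BbNNAA=4 BbNNAa=8 BbNNaa=4 BbNnAA=4 BbNnAa=8 BbNnaa=4
BBNnaa hits 4/64; gcd=4; 4÷4/64÷4 = 1/16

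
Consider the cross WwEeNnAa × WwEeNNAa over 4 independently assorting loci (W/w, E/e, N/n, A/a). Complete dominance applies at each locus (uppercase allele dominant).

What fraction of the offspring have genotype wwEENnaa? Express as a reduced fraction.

P(wwEENnaa) = 1/128

WwEeNnAa gametes: WENA×1, WENa×1, WEnA×1, WEna×1, WeNA×1, WeNa×1, WenA×1, Wena×1, wENA×1, wENa×1, wEnA×1, wEna×1, weNA×1, weNa×1, wenA×1, wena×1
WwEeNNAa gametes: WENA×2, WENa×2, WeNA×2, WeNa×2, wENA×2, wENa×2, weNA×2, weNa×2
WwEeNnAa×WwEeNNAa grid (16·16=256): WWEENNAA=2 WWEENNAa=4 WWEENNaa=2 WWEENnAA=2 WWEENnAa=4 WWEENnaa=2 WWEeNNAA=4 WWEeNNAa=8 WWEeNNaa=4 WWEeNnAA=4 WWEeNnAa=8 WWEeNnaa=4 WWeeNNAA=2 WWeeNNAa=4 WWeeNNaa=2 WWeeNnAA=2 WWeeNnAa=4 WWeeNnaa=2 WwEENNAA=4 WwEENNAa=8 WwEENNaa=4 WwEENnAA=4 WwEENnAa=8 WwEENnaa=4 WwEeNNAA=8 WwEeNNAa=16 WwEeNNaa=8 WwEeNnAA=8 WwEeNnAa=16 WwEeNnaa=8 WweeNNAA=4 WweeNNAa=8 WweeNNaa=4 WweeNnAA=4 WweeNnAa=8 WweeNnaa=4 wwEENNAA=2 wwEENNAa=4 wwEENNaa=2 wwEENnAA=2 wwEENnAa=4 wwEENnaa=2 wwEeNNAA=4 wwEeNNAa=8 wwEeNNaa=4 wwEeNnAA=4 wwEeNnAa=8 wwEeNnaa=4 wweeNNAA=2 wweeNNAa=4 wweeNNaa=2 wweeNnAA=2 wweeNnAa=4 wweeNnaa=2
wwEENnaa hits 2/256; gcd=2; 2÷2/256÷2 = 1/128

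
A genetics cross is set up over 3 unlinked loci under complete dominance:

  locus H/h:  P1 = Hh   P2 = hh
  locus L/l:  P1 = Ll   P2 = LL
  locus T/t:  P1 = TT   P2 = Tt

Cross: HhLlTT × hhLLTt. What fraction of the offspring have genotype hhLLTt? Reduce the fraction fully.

HhLlTT gametes: HLT×2, HlT×2, hLT×2, hlT×2
hhLLTt gametes: hLT×4, hLt×4
HhLlTT×hhLLTt grid (8·8=64): HhLLTT=8 HhLLTt=8 HhLlTT=8 HhLlTt=8 hhLLTT=8 hhLLTt=8 hhLlTT=8 hhLlTt=8
hhLLTt hits 8/64; gcd=8; 8÷8/64÷8 = 1/8

P(hhLLTt) = 1/8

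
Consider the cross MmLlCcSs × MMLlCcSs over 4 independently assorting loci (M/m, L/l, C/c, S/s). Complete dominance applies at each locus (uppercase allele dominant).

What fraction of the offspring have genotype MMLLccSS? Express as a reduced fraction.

P(MMLLccSS) = 1/128

MmLlCcSs gametes: MLCS×1, MLCs×1, MLcS×1, MLcs×1, MlCS×1, MlCs×1, MlcS×1, Mlcs×1, mLCS×1, mLCs×1, mLcS×1, mLcs×1, mlCS×1, mlCs×1, mlcS×1, mlcs×1
MMLlCcSs gametes: MLCS×2, MLCs×2, MLcS×2, MLcs×2, MlCS×2, MlCs×2, MlcS×2, Mlcs×2
MmLlCcSs×MMLlCcSs grid (16·16=256): MMLLCCSS=2 MMLLCCSs=4 MMLLCCss=2 MMLLCcSS=4 MMLLCcSs=8 MMLLCcss=4 MMLLccSS=2 MMLLccSs=4 MMLLccss=2 MMLlCCSS=4 MMLlCCSs=8 MMLlCCss=4 MMLlCcSS=8 MMLlCcSs=16 MMLlCcss=8 MMLlccSS=4 MMLlccSs=8 MMLlccss=4 MMllCCSS=2 MMllCCSs=4 MMllCCss=2 MMllCcSS=4 MMllCcSs=8 MMllCcss=4 MMllccSS=2 MMllccSs=4 MMllccss=2 MmLLCCSS=2 MmLLCCSs=4 MmLLCCss=2 MmLLCcSS=4 MmLLCcSs=8 MmLLCcss=4 MmLLccSS=2 MmLLccSs=4 MmLLccss=2 MmLlCCSS=4 MmLlCCSs=8 MmLlCCss=4 MmLlCcSS=8 MmLlCcSs=16 MmLlCcss=8 MmLlccSS=4 MmLlccSs=8 MmLlccss=4 MmllCCSS=2 MmllCCSs=4 MmllCCss=2 MmllCcSS=4 MmllCcSs=8 MmllCcss=4 MmllccSS=2 MmllccSs=4 Mmllccss=2
MMLLccSS hits 2/256; gcd=2; 2÷2/256÷2 = 1/128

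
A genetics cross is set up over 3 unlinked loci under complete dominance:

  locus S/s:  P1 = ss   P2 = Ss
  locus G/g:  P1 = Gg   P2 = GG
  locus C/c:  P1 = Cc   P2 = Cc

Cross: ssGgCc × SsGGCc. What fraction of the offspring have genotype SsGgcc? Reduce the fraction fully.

P(SsGgcc) = 1/16

ssGgCc gametes: sGC×2, sGc×2, sgC×2, sgc×2
SsGGCc gametes: SGC×2, SGc×2, sGC×2, sGc×2
ssGgCc×SsGGCc grid (8·8=64): SsGGCC=4 SsGGCc=8 SsGGcc=4 SsGgCC=4 SsGgCc=8 SsGgcc=4 ssGGCC=4 ssGGCc=8 ssGGcc=4 ssGgCC=4 ssGgCc=8 ssGgcc=4
SsGgcc hits 4/64; gcd=4; 4÷4/64÷4 = 1/16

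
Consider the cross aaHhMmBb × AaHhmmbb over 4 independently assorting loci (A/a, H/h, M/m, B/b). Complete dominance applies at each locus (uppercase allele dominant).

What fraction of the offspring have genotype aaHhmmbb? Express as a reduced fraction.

aaHhMmBb gametes: aHMB×2, aHMb×2, aHmB×2, aHmb×2, ahMB×2, ahMb×2, ahmB×2, ahmb×2
AaHhmmbb gametes: AHmb×4, Ahmb×4, aHmb×4, ahmb×4
aaHhMmBb×AaHhmmbb grid (16·16=256): AaHHMmBb=8 AaHHMmbb=8 AaHHmmBb=8 AaHHmmbb=8 AaHhMmBb=16 AaHhMmbb=16 AaHhmmBb=16 AaHhmmbb=16 AahhMmBb=8 AahhMmbb=8 AahhmmBb=8 Aahhmmbb=8 aaHHMmBb=8 aaHHMmbb=8 aaHHmmBb=8 aaHHmmbb=8 aaHhMmBb=16 aaHhMmbb=16 aaHhmmBb=16 aaHhmmbb=16 aahhMmBb=8 aahhMmbb=8 aahhmmBb=8 aahhmmbb=8
aaHhmmbb hits 16/256; gcd=16; 16÷16/256÷16 = 1/16

P(aaHhmmbb) = 1/16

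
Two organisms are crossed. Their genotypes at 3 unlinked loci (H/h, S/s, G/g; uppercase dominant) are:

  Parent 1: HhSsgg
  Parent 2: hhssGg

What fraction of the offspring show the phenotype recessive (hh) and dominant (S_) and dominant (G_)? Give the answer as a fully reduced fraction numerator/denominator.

P(hh S_ G_) = 1/8

HhSsgg gametes: HSg×2, Hsg×2, hSg×2, hsg×2
hhssGg gametes: hsG×4, hsg×4
HhSsgg×hhssGg grid (8·8=64): HhSsGg=8 HhSsgg=8 HhssGg=8 Hhssgg=8 hhSsGg=8 hhSsgg=8 hhssGg=8 hhssgg=8
hh S_ G_ hits 8/64; gcd=8; 8÷8/64÷8 = 1/8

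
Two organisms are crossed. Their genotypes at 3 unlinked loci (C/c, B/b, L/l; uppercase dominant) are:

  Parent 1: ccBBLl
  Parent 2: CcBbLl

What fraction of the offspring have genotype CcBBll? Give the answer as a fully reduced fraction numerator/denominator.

ccBBLl gametes: cBL×4, cBl×4
CcBbLl gametes: CBL×1, CBl×1, CbL×1, Cbl×1, cBL×1, cBl×1, cbL×1, cbl×1
ccBBLl×CcBbLl grid (8·8=64): CcBBLL=4 CcBBLl=8 CcBBll=4 CcBbLL=4 CcBbLl=8 CcBbll=4 ccBBLL=4 ccBBLl=8 ccBBll=4 ccBbLL=4 ccBbLl=8 ccBbll=4
CcBBll hits 4/64; gcd=4; 4÷4/64÷4 = 1/16

P(CcBBll) = 1/16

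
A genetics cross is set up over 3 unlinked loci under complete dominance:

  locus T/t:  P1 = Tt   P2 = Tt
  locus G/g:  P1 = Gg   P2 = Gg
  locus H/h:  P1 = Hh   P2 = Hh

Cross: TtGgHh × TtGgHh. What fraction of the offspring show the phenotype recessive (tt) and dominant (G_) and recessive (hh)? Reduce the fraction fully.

TtGgHh gametes: TGH×1, TGh×1, TgH×1, Tgh×1, tGH×1, tGh×1, tgH×1, tgh×1
TtGgHh gametes: TGH×1, TGh×1, TgH×1, Tgh×1, tGH×1, tGh×1, tgH×1, tgh×1
TtGgHh×TtGgHh grid (8·8=64): TTGGHH=1 TTGGHh=2 TTGGhh=1 TTGgHH=2 TTGgHh=4 TTGghh=2 TTggHH=1 TTggHh=2 TTgghh=1 TtGGHH=2 TtGGHh=4 TtGGhh=2 TtGgHH=4 TtGgHh=8 TtGghh=4 TtggHH=2 TtggHh=4 Ttgghh=2 ttGGHH=1 ttGGHh=2 ttGGhh=1 ttGgHH=2 ttGgHh=4 ttGghh=2 ttggHH=1 ttggHh=2 ttgghh=1
tt G_ hh hits 3/64; gcd=1; 3÷1/64÷1 = 3/64

P(tt G_ hh) = 3/64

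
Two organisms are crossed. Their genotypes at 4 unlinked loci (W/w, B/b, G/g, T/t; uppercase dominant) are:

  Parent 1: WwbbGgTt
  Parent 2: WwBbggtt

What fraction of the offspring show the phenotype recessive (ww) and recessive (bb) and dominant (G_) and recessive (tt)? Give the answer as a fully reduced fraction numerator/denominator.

P(ww bb G_ tt) = 1/32

WwbbGgTt gametes: WbGT×2, WbGt×2, WbgT×2, Wbgt×2, wbGT×2, wbGt×2, wbgT×2, wbgt×2
WwBbggtt gametes: WBgt×4, Wbgt×4, wBgt×4, wbgt×4
WwbbGgTt×WwBbggtt grid (16·16=256): WWBbGgTt=8 WWBbGgtt=8 WWBbggTt=8 WWBbggtt=8 WWbbGgTt=8 WWbbGgtt=8 WWbbggTt=8 WWbbggtt=8 WwBbGgTt=16 WwBbGgtt=16 WwBbggTt=16 WwBbggtt=16 WwbbGgTt=16 WwbbGgtt=16 WwbbggTt=16 Wwbbggtt=16 wwBbGgTt=8 wwBbGgtt=8 wwBbggTt=8 wwBbggtt=8 wwbbGgTt=8 wwbbGgtt=8 wwbbggTt=8 wwbbggtt=8
ww bb G_ tt hits 8/256; gcd=8; 8÷8/256÷8 = 1/32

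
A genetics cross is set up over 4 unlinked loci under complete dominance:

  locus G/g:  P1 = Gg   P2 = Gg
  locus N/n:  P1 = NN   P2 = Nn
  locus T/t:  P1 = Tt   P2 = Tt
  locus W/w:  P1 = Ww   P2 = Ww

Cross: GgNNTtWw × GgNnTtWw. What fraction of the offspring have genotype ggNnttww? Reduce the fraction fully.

P(ggNnttww) = 1/128

GgNNTtWw gametes: GNTW×2, GNTw×2, GNtW×2, GNtw×2, gNTW×2, gNTw×2, gNtW×2, gNtw×2
GgNnTtWw gametes: GNTW×1, GNTw×1, GNtW×1, GNtw×1, GnTW×1, GnTw×1, GntW×1, Gntw×1, gNTW×1, gNTw×1, gNtW×1, gNtw×1, gnTW×1, gnTw×1, gntW×1, gntw×1
GgNNTtWw×GgNnTtWw grid (16·16=256): GGNNTTWW=2 GGNNTTWw=4 GGNNTTww=2 GGNNTtWW=4 GGNNTtWw=8 GGNNTtww=4 GGNNttWW=2 GGNNttWw=4 GGNNttww=2 GGNnTTWW=2 GGNnTTWw=4 GGNnTTww=2 GGNnTtWW=4 GGNnTtWw=8 GGNnTtww=4 GGNnttWW=2 GGNnttWw=4 GGNnttww=2 GgNNTTWW=4 GgNNTTWw=8 GgNNTTww=4 GgNNTtWW=8 GgNNTtWw=16 GgNNTtww=8 GgNNttWW=4 GgNNttWw=8 GgNNttww=4 GgNnTTWW=4 GgNnTTWw=8 GgNnTTww=4 GgNnTtWW=8 GgNnTtWw=16 GgNnTtww=8 GgNnttWW=4 GgNnttWw=8 GgNnttww=4 ggNNTTWW=2 ggNNTTWw=4 ggNNTTww=2 ggNNTtWW=4 ggNNTtWw=8 ggNNTtww=4 ggNNttWW=2 ggNNttWw=4 ggNNttww=2 ggNnTTWW=2 ggNnTTWw=4 ggNnTTww=2 ggNnTtWW=4 ggNnTtWw=8 ggNnTtww=4 ggNnttWW=2 ggNnttWw=4 ggNnttww=2
ggNnttww hits 2/256; gcd=2; 2÷2/256÷2 = 1/128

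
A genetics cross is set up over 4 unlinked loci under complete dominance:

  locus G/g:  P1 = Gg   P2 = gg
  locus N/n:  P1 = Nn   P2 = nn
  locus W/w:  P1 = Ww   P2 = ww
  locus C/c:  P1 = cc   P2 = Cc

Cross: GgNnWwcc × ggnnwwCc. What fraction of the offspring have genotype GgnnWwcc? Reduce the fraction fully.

GgNnWwcc gametes: GNWc×2, GNwc×2, GnWc×2, Gnwc×2, gNWc×2, gNwc×2, gnWc×2, gnwc×2
ggnnwwCc gametes: gnwC×8, gnwc×8
GgNnWwcc×ggnnwwCc grid (16·16=256): GgNnWwCc=16 GgNnWwcc=16 GgNnwwCc=16 GgNnwwcc=16 GgnnWwCc=16 GgnnWwcc=16 GgnnwwCc=16 Ggnnwwcc=16 ggNnWwCc=16 ggNnWwcc=16 ggNnwwCc=16 ggNnwwcc=16 ggnnWwCc=16 ggnnWwcc=16 ggnnwwCc=16 ggnnwwcc=16
GgnnWwcc hits 16/256; gcd=16; 16÷16/256÷16 = 1/16

P(GgnnWwcc) = 1/16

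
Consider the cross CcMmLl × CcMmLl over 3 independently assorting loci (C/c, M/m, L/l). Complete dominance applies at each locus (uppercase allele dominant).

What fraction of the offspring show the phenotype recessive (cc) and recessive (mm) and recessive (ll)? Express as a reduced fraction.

P(cc mm ll) = 1/64

CcMmLl gametes: CML×1, CMl×1, CmL×1, Cml×1, cML×1, cMl×1, cmL×1, cml×1
CcMmLl gametes: CML×1, CMl×1, CmL×1, Cml×1, cML×1, cMl×1, cmL×1, cml×1
CcMmLl×CcMmLl grid (8·8=64): CCMMLL=1 CCMMLl=2 CCMMll=1 CCMmLL=2 CCMmLl=4 CCMmll=2 CCmmLL=1 CCmmLl=2 CCmmll=1 CcMMLL=2 CcMMLl=4 CcMMll=2 CcMmLL=4 CcMmLl=8 CcMmll=4 CcmmLL=2 CcmmLl=4 Ccmmll=2 ccMMLL=1 ccMMLl=2 ccMMll=1 ccMmLL=2 ccMmLl=4 ccMmll=2 ccmmLL=1 ccmmLl=2 ccmmll=1
cc mm ll hits 1/64; gcd=1; 1÷1/64÷1 = 1/64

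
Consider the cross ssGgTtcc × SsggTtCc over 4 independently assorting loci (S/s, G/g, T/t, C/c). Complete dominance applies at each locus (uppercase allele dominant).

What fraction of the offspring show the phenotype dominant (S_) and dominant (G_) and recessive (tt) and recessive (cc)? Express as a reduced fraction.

P(S_ G_ tt cc) = 1/32

ssGgTtcc gametes: sGTc×4, sGtc×4, sgTc×4, sgtc×4
SsggTtCc gametes: SgTC×2, SgTc×2, SgtC×2, Sgtc×2, sgTC×2, sgTc×2, sgtC×2, sgtc×2
ssGgTtcc×SsggTtCc grid (16·16=256): SsGgTTCc=8 SsGgTTcc=8 SsGgTtCc=16 SsGgTtcc=16 SsGgttCc=8 SsGgttcc=8 SsggTTCc=8 SsggTTcc=8 SsggTtCc=16 SsggTtcc=16 SsggttCc=8 Ssggttcc=8 ssGgTTCc=8 ssGgTTcc=8 ssGgTtCc=16 ssGgTtcc=16 ssGgttCc=8 ssGgttcc=8 ssggTTCc=8 ssggTTcc=8 ssggTtCc=16 ssggTtcc=16 ssggttCc=8 ssggttcc=8
S_ G_ tt cc hits 8/256; gcd=8; 8÷8/256÷8 = 1/32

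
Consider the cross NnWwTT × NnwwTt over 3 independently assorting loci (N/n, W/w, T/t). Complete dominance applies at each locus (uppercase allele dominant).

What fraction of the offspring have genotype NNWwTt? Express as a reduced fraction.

P(NNWwTt) = 1/16

NnWwTT gametes: NWT×2, NwT×2, nWT×2, nwT×2
NnwwTt gametes: NwT×2, Nwt×2, nwT×2, nwt×2
NnWwTT×NnwwTt grid (8·8=64): NNWwTT=4 NNWwTt=4 NNwwTT=4 NNwwTt=4 NnWwTT=8 NnWwTt=8 NnwwTT=8 NnwwTt=8 nnWwTT=4 nnWwTt=4 nnwwTT=4 nnwwTt=4
NNWwTt hits 4/64; gcd=4; 4÷4/64÷4 = 1/16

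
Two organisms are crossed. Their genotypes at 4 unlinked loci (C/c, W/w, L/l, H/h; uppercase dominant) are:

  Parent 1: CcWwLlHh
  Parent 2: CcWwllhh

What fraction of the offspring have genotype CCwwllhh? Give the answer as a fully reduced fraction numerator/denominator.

P(CCwwllhh) = 1/64

CcWwLlHh gametes: CWLH×1, CWLh×1, CWlH×1, CWlh×1, CwLH×1, CwLh×1, CwlH×1, Cwlh×1, cWLH×1, cWLh×1, cWlH×1, cWlh×1, cwLH×1, cwLh×1, cwlH×1, cwlh×1
CcWwllhh gametes: CWlh×4, Cwlh×4, cWlh×4, cwlh×4
CcWwLlHh×CcWwllhh grid (16·16=256): CCWWLlHh=4 CCWWLlhh=4 CCWWllHh=4 CCWWllhh=4 CCWwLlHh=8 CCWwLlhh=8 CCWwllHh=8 CCWwllhh=8 CCwwLlHh=4 CCwwLlhh=4 CCwwllHh=4 CCwwllhh=4 CcWWLlHh=8 CcWWLlhh=8 CcWWllHh=8 CcWWllhh=8 CcWwLlHh=16 CcWwLlhh=16 CcWwllHh=16 CcWwllhh=16 CcwwLlHh=8 CcwwLlhh=8 CcwwllHh=8 Ccwwllhh=8 ccWWLlHh=4 ccWWLlhh=4 ccWWllHh=4 ccWWllhh=4 ccWwLlHh=8 ccWwLlhh=8 ccWwllHh=8 ccWwllhh=8 ccwwLlHh=4 ccwwLlhh=4 ccwwllHh=4 ccwwllhh=4
CCwwllhh hits 4/256; gcd=4; 4÷4/256÷4 = 1/64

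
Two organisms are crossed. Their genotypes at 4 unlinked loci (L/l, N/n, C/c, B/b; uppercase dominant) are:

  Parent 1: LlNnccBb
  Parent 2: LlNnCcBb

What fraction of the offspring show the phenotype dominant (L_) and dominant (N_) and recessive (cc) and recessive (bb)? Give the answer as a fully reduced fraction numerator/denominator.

P(L_ N_ cc bb) = 9/128

LlNnccBb gametes: LNcB×2, LNcb×2, LncB×2, Lncb×2, lNcB×2, lNcb×2, lncB×2, lncb×2
LlNnCcBb gametes: LNCB×1, LNCb×1, LNcB×1, LNcb×1, LnCB×1, LnCb×1, LncB×1, Lncb×1, lNCB×1, lNCb×1, lNcB×1, lNcb×1, lnCB×1, lnCb×1, lncB×1, lncb×1
LlNnccBb×LlNnCcBb grid (16·16=256): LLNNCcBB=2 LLNNCcBb=4 LLNNCcbb=2 LLNNccBB=2 LLNNccBb=4 LLNNccbb=2 LLNnCcBB=4 LLNnCcBb=8 LLNnCcbb=4 LLNnccBB=4 LLNnccBb=8 LLNnccbb=4 LLnnCcBB=2 LLnnCcBb=4 LLnnCcbb=2 LLnnccBB=2 LLnnccBb=4 LLnnccbb=2 LlNNCcBB=4 LlNNCcBb=8 LlNNCcbb=4 LlNNccBB=4 LlNNccBb=8 LlNNccbb=4 LlNnCcBB=8 LlNnCcBb=16 LlNnCcbb=8 LlNnccBB=8 LlNnccBb=16 LlNnccbb=8 LlnnCcBB=4 LlnnCcBb=8 LlnnCcbb=4 LlnnccBB=4 LlnnccBb=8 Llnnccbb=4 llNNCcBB=2 llNNCcBb=4 llNNCcbb=2 llNNccBB=2 llNNccBb=4 llNNccbb=2 llNnCcBB=4 llNnCcBb=8 llNnCcbb=4 llNnccBB=4 llNnccBb=8 llNnccbb=4 llnnCcBB=2 llnnCcBb=4 llnnCcbb=2 llnnccBB=2 llnnccBb=4 llnnccbb=2
L_ N_ cc bb hits 18/256; gcd=2; 18÷2/256÷2 = 9/128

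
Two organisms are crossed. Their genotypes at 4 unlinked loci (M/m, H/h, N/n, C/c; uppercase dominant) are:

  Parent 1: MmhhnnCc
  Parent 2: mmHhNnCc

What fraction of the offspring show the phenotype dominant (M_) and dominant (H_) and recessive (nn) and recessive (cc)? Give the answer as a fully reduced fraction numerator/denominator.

P(M_ H_ nn cc) = 1/32

MmhhnnCc gametes: MhnC×4, Mhnc×4, mhnC×4, mhnc×4
mmHhNnCc gametes: mHNC×2, mHNc×2, mHnC×2, mHnc×2, mhNC×2, mhNc×2, mhnC×2, mhnc×2
MmhhnnCc×mmHhNnCc grid (16·16=256): MmHhNnCC=8 MmHhNnCc=16 MmHhNncc=8 MmHhnnCC=8 MmHhnnCc=16 MmHhnncc=8 MmhhNnCC=8 MmhhNnCc=16 MmhhNncc=8 MmhhnnCC=8 MmhhnnCc=16 Mmhhnncc=8 mmHhNnCC=8 mmHhNnCc=16 mmHhNncc=8 mmHhnnCC=8 mmHhnnCc=16 mmHhnncc=8 mmhhNnCC=8 mmhhNnCc=16 mmhhNncc=8 mmhhnnCC=8 mmhhnnCc=16 mmhhnncc=8
M_ H_ nn cc hits 8/256; gcd=8; 8÷8/256÷8 = 1/32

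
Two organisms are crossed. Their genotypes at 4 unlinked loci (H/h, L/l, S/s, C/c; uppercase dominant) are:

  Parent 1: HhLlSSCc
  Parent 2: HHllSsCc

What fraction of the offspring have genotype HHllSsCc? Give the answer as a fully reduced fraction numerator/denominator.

HhLlSSCc gametes: HLSC×2, HLSc×2, HlSC×2, HlSc×2, hLSC×2, hLSc×2, hlSC×2, hlSc×2
HHllSsCc gametes: HlSC×4, HlSc×4, HlsC×4, Hlsc×4
HhLlSSCc×HHllSsCc grid (16·16=256): HHLlSSCC=8 HHLlSSCc=16 HHLlSScc=8 HHLlSsCC=8 HHLlSsCc=16 HHLlSscc=8 HHllSSCC=8 HHllSSCc=16 HHllSScc=8 HHllSsCC=8 HHllSsCc=16 HHllSscc=8 HhLlSSCC=8 HhLlSSCc=16 HhLlSScc=8 HhLlSsCC=8 HhLlSsCc=16 HhLlSscc=8 HhllSSCC=8 HhllSSCc=16 HhllSScc=8 HhllSsCC=8 HhllSsCc=16 HhllSscc=8
HHllSsCc hits 16/256; gcd=16; 16÷16/256÷16 = 1/16

P(HHllSsCc) = 1/16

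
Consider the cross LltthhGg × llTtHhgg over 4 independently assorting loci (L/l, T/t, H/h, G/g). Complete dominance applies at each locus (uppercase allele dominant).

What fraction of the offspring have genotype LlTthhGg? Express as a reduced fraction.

LltthhGg gametes: LthG×4, Lthg×4, lthG×4, lthg×4
llTtHhgg gametes: lTHg×4, lThg×4, ltHg×4, lthg×4
LltthhGg×llTtHhgg grid (16·16=256): LlTtHhGg=16 LlTtHhgg=16 LlTthhGg=16 LlTthhgg=16 LlttHhGg=16 LlttHhgg=16 LltthhGg=16 Lltthhgg=16 llTtHhGg=16 llTtHhgg=16 llTthhGg=16 llTthhgg=16 llttHhGg=16 llttHhgg=16 lltthhGg=16 lltthhgg=16
LlTthhGg hits 16/256; gcd=16; 16÷16/256÷16 = 1/16

P(LlTthhGg) = 1/16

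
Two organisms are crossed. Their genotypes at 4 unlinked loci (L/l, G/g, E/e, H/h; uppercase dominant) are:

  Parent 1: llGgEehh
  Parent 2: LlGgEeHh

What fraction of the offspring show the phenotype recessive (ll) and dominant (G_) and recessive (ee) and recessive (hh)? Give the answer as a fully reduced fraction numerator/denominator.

P(ll G_ ee hh) = 3/64

llGgEehh gametes: lGEh×4, lGeh×4, lgEh×4, lgeh×4
LlGgEeHh gametes: LGEH×1, LGEh×1, LGeH×1, LGeh×1, LgEH×1, LgEh×1, LgeH×1, Lgeh×1, lGEH×1, lGEh×1, lGeH×1, lGeh×1, lgEH×1, lgEh×1, lgeH×1, lgeh×1
llGgEehh×LlGgEeHh grid (16·16=256): LlGGEEHh=4 LlGGEEhh=4 LlGGEeHh=8 LlGGEehh=8 LlGGeeHh=4 LlGGeehh=4 LlGgEEHh=8 LlGgEEhh=8 LlGgEeHh=16 LlGgEehh=16 LlGgeeHh=8 LlGgeehh=8 LlggEEHh=4 LlggEEhh=4 LlggEeHh=8 LlggEehh=8 LlggeeHh=4 Llggeehh=4 llGGEEHh=4 llGGEEhh=4 llGGEeHh=8 llGGEehh=8 llGGeeHh=4 llGGeehh=4 llGgEEHh=8 llGgEEhh=8 llGgEeHh=16 llGgEehh=16 llGgeeHh=8 llGgeehh=8 llggEEHh=4 llggEEhh=4 llggEeHh=8 llggEehh=8 llggeeHh=4 llggeehh=4
ll G_ ee hh hits 12/256; gcd=4; 12÷4/256÷4 = 3/64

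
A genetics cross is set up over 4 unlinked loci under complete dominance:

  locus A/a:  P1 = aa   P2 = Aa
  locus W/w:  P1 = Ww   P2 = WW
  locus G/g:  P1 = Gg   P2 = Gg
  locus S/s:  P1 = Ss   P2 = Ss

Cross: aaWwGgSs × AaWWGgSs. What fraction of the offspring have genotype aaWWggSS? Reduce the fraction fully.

P(aaWWggSS) = 1/64

aaWwGgSs gametes: aWGS×2, aWGs×2, aWgS×2, aWgs×2, awGS×2, awGs×2, awgS×2, awgs×2
AaWWGgSs gametes: AWGS×2, AWGs×2, AWgS×2, AWgs×2, aWGS×2, aWGs×2, aWgS×2, aWgs×2
aaWwGgSs×AaWWGgSs grid (16·16=256): AaWWGGSS=4 AaWWGGSs=8 AaWWGGss=4 AaWWGgSS=8 AaWWGgSs=16 AaWWGgss=8 AaWWggSS=4 AaWWggSs=8 AaWWggss=4 AaWwGGSS=4 AaWwGGSs=8 AaWwGGss=4 AaWwGgSS=8 AaWwGgSs=16 AaWwGgss=8 AaWwggSS=4 AaWwggSs=8 AaWwggss=4 aaWWGGSS=4 aaWWGGSs=8 aaWWGGss=4 aaWWGgSS=8 aaWWGgSs=16 aaWWGgss=8 aaWWggSS=4 aaWWggSs=8 aaWWggss=4 aaWwGGSS=4 aaWwGGSs=8 aaWwGGss=4 aaWwGgSS=8 aaWwGgSs=16 aaWwGgss=8 aaWwggSS=4 aaWwggSs=8 aaWwggss=4
aaWWggSS hits 4/256; gcd=4; 4÷4/256÷4 = 1/64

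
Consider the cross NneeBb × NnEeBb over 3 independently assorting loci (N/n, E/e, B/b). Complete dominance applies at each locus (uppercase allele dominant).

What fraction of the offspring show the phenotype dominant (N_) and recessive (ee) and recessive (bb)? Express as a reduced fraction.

P(N_ ee bb) = 3/32

NneeBb gametes: NeB×2, Neb×2, neB×2, neb×2
NnEeBb gametes: NEB×1, NEb×1, NeB×1, Neb×1, nEB×1, nEb×1, neB×1, neb×1
NneeBb×NnEeBb grid (8·8=64): NNEeBB=2 NNEeBb=4 NNEebb=2 NNeeBB=2 NNeeBb=4 NNeebb=2 NnEeBB=4 NnEeBb=8 NnEebb=4 NneeBB=4 NneeBb=8 Nneebb=4 nnEeBB=2 nnEeBb=4 nnEebb=2 nneeBB=2 nneeBb=4 nneebb=2
N_ ee bb hits 6/64; gcd=2; 6÷2/64÷2 = 3/32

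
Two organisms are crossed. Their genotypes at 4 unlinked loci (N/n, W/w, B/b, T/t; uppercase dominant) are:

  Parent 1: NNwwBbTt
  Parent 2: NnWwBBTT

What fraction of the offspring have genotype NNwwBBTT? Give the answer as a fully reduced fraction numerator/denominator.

NNwwBbTt gametes: NwBT×4, NwBt×4, NwbT×4, Nwbt×4
NnWwBBTT gametes: NWBT×4, NwBT×4, nWBT×4, nwBT×4
NNwwBbTt×NnWwBBTT grid (16·16=256): NNWwBBTT=16 NNWwBBTt=16 NNWwBbTT=16 NNWwBbTt=16 NNwwBBTT=16 NNwwBBTt=16 NNwwBbTT=16 NNwwBbTt=16 NnWwBBTT=16 NnWwBBTt=16 NnWwBbTT=16 NnWwBbTt=16 NnwwBBTT=16 NnwwBBTt=16 NnwwBbTT=16 NnwwBbTt=16
NNwwBBTT hits 16/256; gcd=16; 16÷16/256÷16 = 1/16

P(NNwwBBTT) = 1/16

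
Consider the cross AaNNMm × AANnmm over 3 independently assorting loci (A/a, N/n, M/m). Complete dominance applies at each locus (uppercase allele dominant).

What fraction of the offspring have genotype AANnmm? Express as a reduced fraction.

P(AANnmm) = 1/8

AaNNMm gametes: ANM×2, ANm×2, aNM×2, aNm×2
AANnmm gametes: ANm×4, Anm×4
AaNNMm×AANnmm grid (8·8=64): AANNMm=8 AANNmm=8 AANnMm=8 AANnmm=8 AaNNMm=8 AaNNmm=8 AaNnMm=8 AaNnmm=8
AANnmm hits 8/64; gcd=8; 8÷8/64÷8 = 1/8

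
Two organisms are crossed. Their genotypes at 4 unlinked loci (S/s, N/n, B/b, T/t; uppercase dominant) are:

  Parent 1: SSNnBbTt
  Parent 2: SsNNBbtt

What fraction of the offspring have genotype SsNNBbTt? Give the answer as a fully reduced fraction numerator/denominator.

P(SsNNBbTt) = 1/16

SSNnBbTt gametes: SNBT×2, SNBt×2, SNbT×2, SNbt×2, SnBT×2, SnBt×2, SnbT×2, Snbt×2
SsNNBbtt gametes: SNBt×4, SNbt×4, sNBt×4, sNbt×4
SSNnBbTt×SsNNBbtt grid (16·16=256): SSNNBBTt=8 SSNNBBtt=8 SSNNBbTt=16 SSNNBbtt=16 SSNNbbTt=8 SSNNbbtt=8 SSNnBBTt=8 SSNnBBtt=8 SSNnBbTt=16 SSNnBbtt=16 SSNnbbTt=8 SSNnbbtt=8 SsNNBBTt=8 SsNNBBtt=8 SsNNBbTt=16 SsNNBbtt=16 SsNNbbTt=8 SsNNbbtt=8 SsNnBBTt=8 SsNnBBtt=8 SsNnBbTt=16 SsNnBbtt=16 SsNnbbTt=8 SsNnbbtt=8
SsNNBbTt hits 16/256; gcd=16; 16÷16/256÷16 = 1/16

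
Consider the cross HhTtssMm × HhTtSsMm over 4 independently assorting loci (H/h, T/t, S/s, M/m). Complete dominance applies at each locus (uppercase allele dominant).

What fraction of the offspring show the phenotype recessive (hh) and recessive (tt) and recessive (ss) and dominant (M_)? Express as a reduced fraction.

HhTtssMm gametes: HTsM×2, HTsm×2, HtsM×2, Htsm×2, hTsM×2, hTsm×2, htsM×2, htsm×2
HhTtSsMm gametes: HTSM×1, HTSm×1, HTsM×1, HTsm×1, HtSM×1, HtSm×1, HtsM×1, Htsm×1, hTSM×1, hTSm×1, hTsM×1, hTsm×1, htSM×1, htSm×1, htsM×1, htsm×1
HhTtssMm×HhTtSsMm grid (16·16=256): HHTTSsMM=2 HHTTSsMm=4 HHTTSsmm=2 HHTTssMM=2 HHTTssMm=4 HHTTssmm=2 HHTtSsMM=4 HHTtSsMm=8 HHTtSsmm=4 HHTtssMM=4 HHTtssMm=8 HHTtssmm=4 HHttSsMM=2 HHttSsMm=4 HHttSsmm=2 HHttssMM=2 HHttssMm=4 HHttssmm=2 HhTTSsMM=4 HhTTSsMm=8 HhTTSsmm=4 HhTTssMM=4 HhTTssMm=8 HhTTssmm=4 HhTtSsMM=8 HhTtSsMm=16 HhTtSsmm=8 HhTtssMM=8 HhTtssMm=16 HhTtssmm=8 HhttSsMM=4 HhttSsMm=8 HhttSsmm=4 HhttssMM=4 HhttssMm=8 Hhttssmm=4 hhTTSsMM=2 hhTTSsMm=4 hhTTSsmm=2 hhTTssMM=2 hhTTssMm=4 hhTTssmm=2 hhTtSsMM=4 hhTtSsMm=8 hhTtSsmm=4 hhTtssMM=4 hhTtssMm=8 hhTtssmm=4 hhttSsMM=2 hhttSsMm=4 hhttSsmm=2 hhttssMM=2 hhttssMm=4 hhttssmm=2
hh tt ss M_ hits 6/256; gcd=2; 6÷2/256÷2 = 3/128

P(hh tt ss M_) = 3/128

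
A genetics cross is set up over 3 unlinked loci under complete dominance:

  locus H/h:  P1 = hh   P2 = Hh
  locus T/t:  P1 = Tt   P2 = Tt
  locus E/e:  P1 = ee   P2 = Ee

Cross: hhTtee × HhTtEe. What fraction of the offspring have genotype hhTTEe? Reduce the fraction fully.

hhTtee gametes: hTe×4, hte×4
HhTtEe gametes: HTE×1, HTe×1, HtE×1, Hte×1, hTE×1, hTe×1, htE×1, hte×1
hhTtee×HhTtEe grid (8·8=64): HhTTEe=4 HhTTee=4 HhTtEe=8 HhTtee=8 HhttEe=4 Hhttee=4 hhTTEe=4 hhTTee=4 hhTtEe=8 hhTtee=8 hhttEe=4 hhttee=4
hhTTEe hits 4/64; gcd=4; 4÷4/64÷4 = 1/16

P(hhTTEe) = 1/16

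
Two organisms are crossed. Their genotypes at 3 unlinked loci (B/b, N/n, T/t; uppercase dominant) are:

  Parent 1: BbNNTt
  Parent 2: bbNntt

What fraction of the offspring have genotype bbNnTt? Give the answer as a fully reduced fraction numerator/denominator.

BbNNTt gametes: BNT×2, BNt×2, bNT×2, bNt×2
bbNntt gametes: bNt×4, bnt×4
BbNNTt×bbNntt grid (8·8=64): BbNNTt=8 BbNNtt=8 BbNnTt=8 BbNntt=8 bbNNTt=8 bbNNtt=8 bbNnTt=8 bbNntt=8
bbNnTt hits 8/64; gcd=8; 8÷8/64÷8 = 1/8

P(bbNnTt) = 1/8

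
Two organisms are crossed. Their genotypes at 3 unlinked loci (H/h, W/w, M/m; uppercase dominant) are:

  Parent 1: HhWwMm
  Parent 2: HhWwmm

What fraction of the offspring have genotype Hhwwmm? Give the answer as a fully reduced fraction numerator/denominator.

P(Hhwwmm) = 1/16

HhWwMm gametes: HWM×1, HWm×1, HwM×1, Hwm×1, hWM×1, hWm×1, hwM×1, hwm×1
HhWwmm gametes: HWm×2, Hwm×2, hWm×2, hwm×2
HhWwMm×HhWwmm grid (8·8=64): HHWWMm=2 HHWWmm=2 HHWwMm=4 HHWwmm=4 HHwwMm=2 HHwwmm=2 HhWWMm=4 HhWWmm=4 HhWwMm=8 HhWwmm=8 HhwwMm=4 Hhwwmm=4 hhWWMm=2 hhWWmm=2 hhWwMm=4 hhWwmm=4 hhwwMm=2 hhwwmm=2
Hhwwmm hits 4/64; gcd=4; 4÷4/64÷4 = 1/16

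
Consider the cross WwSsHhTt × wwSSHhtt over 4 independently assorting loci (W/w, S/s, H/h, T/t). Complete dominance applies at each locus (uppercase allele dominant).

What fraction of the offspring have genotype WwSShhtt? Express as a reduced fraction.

WwSsHhTt gametes: WSHT×1, WSHt×1, WShT×1, WSht×1, WsHT×1, WsHt×1, WshT×1, Wsht×1, wSHT×1, wSHt×1, wShT×1, wSht×1, wsHT×1, wsHt×1, wshT×1, wsht×1
wwSSHhtt gametes: wSHt×8, wSht×8
WwSsHhTt×wwSSHhtt grid (16·16=256): WwSSHHTt=8 WwSSHHtt=8 WwSSHhTt=16 WwSSHhtt=16 WwSShhTt=8 WwSShhtt=8 WwSsHHTt=8 WwSsHHtt=8 WwSsHhTt=16 WwSsHhtt=16 WwSshhTt=8 WwSshhtt=8 wwSSHHTt=8 wwSSHHtt=8 wwSSHhTt=16 wwSSHhtt=16 wwSShhTt=8 wwSShhtt=8 wwSsHHTt=8 wwSsHHtt=8 wwSsHhTt=16 wwSsHhtt=16 wwSshhTt=8 wwSshhtt=8
WwSShhtt hits 8/256; gcd=8; 8÷8/256÷8 = 1/32

P(WwSShhtt) = 1/32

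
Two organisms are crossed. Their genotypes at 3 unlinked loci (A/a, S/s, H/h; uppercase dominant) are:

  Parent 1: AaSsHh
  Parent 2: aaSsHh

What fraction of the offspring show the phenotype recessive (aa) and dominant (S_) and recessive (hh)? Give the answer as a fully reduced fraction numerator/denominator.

AaSsHh gametes: ASH×1, ASh×1, AsH×1, Ash×1, aSH×1, aSh×1, asH×1, ash×1
aaSsHh gametes: aSH×2, aSh×2, asH×2, ash×2
AaSsHh×aaSsHh grid (8·8=64): AaSSHH=2 AaSSHh=4 AaSShh=2 AaSsHH=4 AaSsHh=8 AaSshh=4 AassHH=2 AassHh=4 Aasshh=2 aaSSHH=2 aaSSHh=4 aaSShh=2 aaSsHH=4 aaSsHh=8 aaSshh=4 aassHH=2 aassHh=4 aasshh=2
aa S_ hh hits 6/64; gcd=2; 6÷2/64÷2 = 3/32

P(aa S_ hh) = 3/32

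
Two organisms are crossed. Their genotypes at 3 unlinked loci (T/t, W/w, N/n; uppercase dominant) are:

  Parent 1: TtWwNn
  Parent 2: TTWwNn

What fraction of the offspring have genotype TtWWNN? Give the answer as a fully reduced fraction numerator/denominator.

TtWwNn gametes: TWN×1, TWn×1, TwN×1, Twn×1, tWN×1, tWn×1, twN×1, twn×1
TTWwNn gametes: TWN×2, TWn×2, TwN×2, Twn×2
TtWwNn×TTWwNn grid (8·8=64): TTWWNN=2 TTWWNn=4 TTWWnn=2 TTWwNN=4 TTWwNn=8 TTWwnn=4 TTwwNN=2 TTwwNn=4 TTwwnn=2 TtWWNN=2 TtWWNn=4 TtWWnn=2 TtWwNN=4 TtWwNn=8 TtWwnn=4 TtwwNN=2 TtwwNn=4 Ttwwnn=2
TtWWNN hits 2/64; gcd=2; 2÷2/64÷2 = 1/32

P(TtWWNN) = 1/32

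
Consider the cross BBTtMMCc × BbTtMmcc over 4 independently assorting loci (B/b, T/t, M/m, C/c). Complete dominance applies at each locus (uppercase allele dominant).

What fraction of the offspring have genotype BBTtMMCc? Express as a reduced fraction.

BBTtMMCc gametes: BTMC×4, BTMc×4, BtMC×4, BtMc×4
BbTtMmcc gametes: BTMc×2, BTmc×2, BtMc×2, Btmc×2, bTMc×2, bTmc×2, btMc×2, btmc×2
BBTtMMCc×BbTtMmcc grid (16·16=256): BBTTMMCc=8 BBTTMMcc=8 BBTTMmCc=8 BBTTMmcc=8 BBTtMMCc=16 BBTtMMcc=16 BBTtMmCc=16 BBTtMmcc=16 BBttMMCc=8 BBttMMcc=8 BBttMmCc=8 BBttMmcc=8 BbTTMMCc=8 BbTTMMcc=8 BbTTMmCc=8 BbTTMmcc=8 BbTtMMCc=16 BbTtMMcc=16 BbTtMmCc=16 BbTtMmcc=16 BbttMMCc=8 BbttMMcc=8 BbttMmCc=8 BbttMmcc=8
BBTtMMCc hits 16/256; gcd=16; 16÷16/256÷16 = 1/16

P(BBTtMMCc) = 1/16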